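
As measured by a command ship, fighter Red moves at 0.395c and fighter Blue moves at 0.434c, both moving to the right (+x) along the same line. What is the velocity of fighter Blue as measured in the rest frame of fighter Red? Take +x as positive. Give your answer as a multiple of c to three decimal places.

+0.047c

β_A = 0.395, β_B = 0.434.
Transform to A's frame with the inverse velocity-addition law: u' = (u − v)/(1 − uv/c²), taking u = β_B and v = β_A.
u' = (0.434 − 0.395) / (1 − (0.395)(0.434)) = 0.0390/0.8286 = 0.0471.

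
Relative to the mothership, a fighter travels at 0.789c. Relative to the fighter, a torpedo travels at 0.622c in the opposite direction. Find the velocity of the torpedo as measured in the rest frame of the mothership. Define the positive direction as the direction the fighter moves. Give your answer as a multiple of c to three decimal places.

With v = 0.789 and u' = -0.622 (in units of c),
u = (u' + v)/(1 + u'v/c²):
u = (-0.622 + 0.789) / (1 + (-0.622)·0.789) = 0.1670/0.5092 = 0.3279
(Galilean addition would give +0.167c.)

+0.328c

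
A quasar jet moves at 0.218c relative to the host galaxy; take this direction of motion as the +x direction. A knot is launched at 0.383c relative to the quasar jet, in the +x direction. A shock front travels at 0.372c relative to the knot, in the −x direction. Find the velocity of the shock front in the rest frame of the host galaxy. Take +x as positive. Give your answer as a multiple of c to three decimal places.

Apply u = (u' + v)/(1 + u'v/c²) successively, working outward toward the host galaxy.
Start: velocity of the quasar jet relative to the host galaxy = 0.2180c.
Compose with the knot (u' = 0.383 in the quasar jet frame): u_1 = (0.383 + 0.218) / (1 + 0.383·0.218) = 0.6010/1.0835 = 0.5547.
Compose with the shock front (u' = -0.372 in the knot frame): u_2 = (-0.372 + 0.555) / (1 + (-0.372)·0.555) = 0.1827/0.7937 = 0.2302.

+0.230c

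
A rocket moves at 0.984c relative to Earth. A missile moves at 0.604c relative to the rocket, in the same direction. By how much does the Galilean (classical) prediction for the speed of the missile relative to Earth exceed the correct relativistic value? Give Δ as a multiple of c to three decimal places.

Δ = 0.592c

Galilean: u_cl = 0.604 + 0.984 = 1.5880.
Relativistic: u_rel = (0.604 + 0.984) / (1 + 0.604·0.984) = 1.5880/1.5943 = 0.9960.
Δ = 1.5880 − 0.9960 = 0.5920.
(The classical prediction exceeds c; the relativistic result does not.)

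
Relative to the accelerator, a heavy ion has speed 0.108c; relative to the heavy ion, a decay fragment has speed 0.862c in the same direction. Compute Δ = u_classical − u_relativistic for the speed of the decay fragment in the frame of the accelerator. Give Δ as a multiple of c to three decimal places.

Δ = 0.083c

Galilean: u_cl = 0.862 + 0.108 = 0.9700.
Relativistic: u_rel = (0.862 + 0.108) / (1 + 0.862·0.108) = 0.9700/1.0931 = 0.8874.
Δ = 0.9700 − 0.8874 = 0.0826.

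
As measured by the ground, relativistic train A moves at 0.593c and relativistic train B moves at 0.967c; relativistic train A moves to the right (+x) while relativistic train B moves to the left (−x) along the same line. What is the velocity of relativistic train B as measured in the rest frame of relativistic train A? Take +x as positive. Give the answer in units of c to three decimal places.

β_A = 0.593, β_B = -0.967.
Transform to A's frame with the inverse velocity-addition law: u' = (u − v)/(1 − uv/c²), taking u = β_B and v = β_A.
u' = (-0.967 − 0.593) / (1 − (0.593)(-0.967)) = -1.5600/1.5734 = -0.9915.

-0.991c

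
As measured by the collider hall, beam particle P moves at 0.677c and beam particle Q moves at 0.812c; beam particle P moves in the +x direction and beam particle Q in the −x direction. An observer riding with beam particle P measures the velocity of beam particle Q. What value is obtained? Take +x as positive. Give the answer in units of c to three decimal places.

-0.961c

β_A = 0.677, β_B = -0.812.
Transform to A's frame with the inverse velocity-addition law: u' = (u − v)/(1 − uv/c²), taking u = β_B and v = β_A.
u' = (-0.812 − 0.677) / (1 − (0.677)(-0.812)) = -1.4890/1.5497 = -0.9608.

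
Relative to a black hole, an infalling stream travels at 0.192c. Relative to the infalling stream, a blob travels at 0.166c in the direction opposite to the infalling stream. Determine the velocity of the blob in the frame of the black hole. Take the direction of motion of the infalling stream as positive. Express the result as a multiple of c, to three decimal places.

With v = 0.192 and u' = -0.166 (in units of c),
u = (u' + v)/(1 + u'v/c²):
u = (-0.166 + 0.192) / (1 + (-0.166)·0.192) = 0.0260/0.9681 = 0.0269

+0.027c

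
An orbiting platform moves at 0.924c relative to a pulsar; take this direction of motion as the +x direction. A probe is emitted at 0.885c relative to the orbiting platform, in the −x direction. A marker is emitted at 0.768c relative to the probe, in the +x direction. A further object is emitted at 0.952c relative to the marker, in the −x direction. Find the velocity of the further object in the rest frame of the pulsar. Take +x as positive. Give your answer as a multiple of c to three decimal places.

-0.551c

Apply u = (u' + v)/(1 + u'v/c²) successively, working outward toward the pulsar.
Start: velocity of the orbiting platform relative to the pulsar = 0.9240c.
Compose with the probe (u' = -0.885 in the orbiting platform frame): u_1 = (-0.885 + 0.924) / (1 + (-0.885)·0.924) = 0.0390/0.1823 = 0.2140.
Compose with the marker (u' = 0.768 in the probe frame): u_2 = (0.768 + 0.214) / (1 + 0.768·0.214) = 0.9820/1.1643 = 0.8434.
Compose with the further object (u' = -0.952 in the marker frame): u_3 = (-0.952 + 0.843) / (1 + (-0.952)·0.843) = -0.1086/0.1971 = -0.5511.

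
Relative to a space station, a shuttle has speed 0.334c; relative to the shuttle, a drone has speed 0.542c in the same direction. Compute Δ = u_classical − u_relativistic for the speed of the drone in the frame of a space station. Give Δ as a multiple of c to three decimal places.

Δ = 0.134c

Galilean: u_cl = 0.542 + 0.334 = 0.8760.
Relativistic: u_rel = (0.542 + 0.334) / (1 + 0.542·0.334) = 0.8760/1.1810 = 0.7417.
Δ = 0.8760 − 0.7417 = 0.1343.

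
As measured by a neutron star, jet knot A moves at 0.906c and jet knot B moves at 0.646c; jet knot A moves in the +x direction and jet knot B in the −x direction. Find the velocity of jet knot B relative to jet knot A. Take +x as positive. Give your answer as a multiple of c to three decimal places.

-0.979c

β_A = 0.906, β_B = -0.646.
Transform to A's frame with the inverse velocity-addition law: u' = (u − v)/(1 − uv/c²), taking u = β_B and v = β_A.
u' = (-0.646 − 0.906) / (1 − (0.906)(-0.646)) = -1.5520/1.5853 = -0.9790.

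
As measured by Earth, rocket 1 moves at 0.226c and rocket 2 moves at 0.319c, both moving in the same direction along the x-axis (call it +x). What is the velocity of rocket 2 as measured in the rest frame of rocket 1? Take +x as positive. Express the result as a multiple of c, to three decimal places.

+0.100c

β_A = 0.226, β_B = 0.319.
Transform to A's frame with the inverse velocity-addition law: u' = (u − v)/(1 − uv/c²), taking u = β_B and v = β_A.
u' = (0.319 − 0.226) / (1 − (0.226)(0.319)) = 0.0930/0.9279 = 0.1002.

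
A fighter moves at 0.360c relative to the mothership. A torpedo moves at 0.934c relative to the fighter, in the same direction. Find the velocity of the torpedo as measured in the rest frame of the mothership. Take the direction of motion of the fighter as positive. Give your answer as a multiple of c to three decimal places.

With v = 0.360 and u' = 0.934 (in units of c),
u = (u' + v)/(1 + u'v/c²):
u = (0.934 + 0.360) / (1 + 0.934·0.360) = 1.2940/1.3362 = 0.9684

0.968c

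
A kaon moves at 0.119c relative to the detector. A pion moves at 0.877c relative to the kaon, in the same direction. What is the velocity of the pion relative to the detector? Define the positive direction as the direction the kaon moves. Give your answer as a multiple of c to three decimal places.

With v = 0.119 and u' = 0.877 (in units of c),
u = (u' + v)/(1 + u'v/c²):
u = (0.877 + 0.119) / (1 + 0.877·0.119) = 0.9960/1.1044 = 0.9019
(Galilean addition would give +0.996c.)

0.902c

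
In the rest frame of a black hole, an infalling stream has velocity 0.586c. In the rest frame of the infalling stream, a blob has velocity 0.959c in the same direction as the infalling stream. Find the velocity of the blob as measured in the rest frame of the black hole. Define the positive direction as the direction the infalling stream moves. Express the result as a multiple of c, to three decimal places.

With v = 0.586 and u' = 0.959 (in units of c),
u = (u' + v)/(1 + u'v/c²):
u = (0.959 + 0.586) / (1 + 0.959·0.586) = 1.5450/1.5620 = 0.9891
(Galilean addition would give +1.545c, exceeding c.)

0.989c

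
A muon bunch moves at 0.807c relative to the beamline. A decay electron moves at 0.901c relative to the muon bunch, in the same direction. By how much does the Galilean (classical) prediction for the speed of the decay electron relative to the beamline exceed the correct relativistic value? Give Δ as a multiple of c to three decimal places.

Δ = 0.719c

Galilean: u_cl = 0.901 + 0.807 = 1.7080.
Relativistic: u_rel = (0.901 + 0.807) / (1 + 0.901·0.807) = 1.7080/1.7271 = 0.9889.
Δ = 1.7080 − 0.9889 = 0.7191.
(The classical prediction exceeds c; the relativistic result does not.)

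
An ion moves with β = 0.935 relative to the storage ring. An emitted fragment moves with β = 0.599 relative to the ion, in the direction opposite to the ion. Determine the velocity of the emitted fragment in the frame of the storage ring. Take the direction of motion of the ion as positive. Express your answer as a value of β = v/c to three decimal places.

With v = 0.935 and u' = -0.599 (in units of c),
u = (u' + v)/(1 + u'v/c²):
u = (-0.599 + 0.935) / (1 + (-0.599)·0.935) = 0.3360/0.4399 = 0.7637

β = +0.764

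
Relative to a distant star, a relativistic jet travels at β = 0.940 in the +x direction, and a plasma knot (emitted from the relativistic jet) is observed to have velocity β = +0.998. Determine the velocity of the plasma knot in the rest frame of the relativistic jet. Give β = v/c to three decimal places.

Invert the composition law: u' = (u − v)/(1 − uv/c²).
u' = (0.998 − 0.940) / (1 − (0.998)(0.940)) = 0.0580/0.0619 = 0.9373.

β = +0.937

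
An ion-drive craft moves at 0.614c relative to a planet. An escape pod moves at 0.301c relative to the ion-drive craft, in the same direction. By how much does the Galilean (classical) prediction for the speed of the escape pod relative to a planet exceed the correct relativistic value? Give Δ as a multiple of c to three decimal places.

Δ = 0.143c

Galilean: u_cl = 0.301 + 0.614 = 0.9150.
Relativistic: u_rel = (0.301 + 0.614) / (1 + 0.301·0.614) = 0.9150/1.1848 = 0.7723.
Δ = 0.9150 − 0.7723 = 0.1427.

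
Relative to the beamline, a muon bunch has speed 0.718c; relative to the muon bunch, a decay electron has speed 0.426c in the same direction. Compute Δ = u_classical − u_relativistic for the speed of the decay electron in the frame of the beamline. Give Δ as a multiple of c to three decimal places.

Galilean: u_cl = 0.426 + 0.718 = 1.1440.
Relativistic: u_rel = (0.426 + 0.718) / (1 + 0.426·0.718) = 1.1440/1.3059 = 0.8760.
Δ = 1.1440 − 0.8760 = 0.2680.
(The classical prediction exceeds c; the relativistic result does not.)

Δ = 0.268c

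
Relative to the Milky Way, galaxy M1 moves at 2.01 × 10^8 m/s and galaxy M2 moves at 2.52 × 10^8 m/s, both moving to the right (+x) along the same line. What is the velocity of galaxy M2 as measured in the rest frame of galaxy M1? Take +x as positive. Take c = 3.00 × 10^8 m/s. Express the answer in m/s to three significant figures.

+1.17 × 10^8 m/s

β_A = 0.670, β_B = 0.840 (dividing each by c = 3.00 × 10^8 m/s).
Transform to A's frame with the inverse velocity-addition law: u' = (u − v)/(1 − uv/c²), taking u = β_B and v = β_A.
u' = (0.840 − 0.670) / (1 − (0.670)(0.840)) = 0.1700/0.4372 = 0.3888.
u' = 0.3888 × 3.00 × 10^8 m/s.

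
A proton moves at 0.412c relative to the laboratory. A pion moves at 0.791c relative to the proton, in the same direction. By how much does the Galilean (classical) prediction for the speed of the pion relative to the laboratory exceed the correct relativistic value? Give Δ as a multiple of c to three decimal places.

Galilean: u_cl = 0.791 + 0.412 = 1.2030.
Relativistic: u_rel = (0.791 + 0.412) / (1 + 0.791·0.412) = 1.2030/1.3259 = 0.9073.
Δ = 1.2030 − 0.9073 = 0.2957.
(The classical prediction exceeds c; the relativistic result does not.)

Δ = 0.296c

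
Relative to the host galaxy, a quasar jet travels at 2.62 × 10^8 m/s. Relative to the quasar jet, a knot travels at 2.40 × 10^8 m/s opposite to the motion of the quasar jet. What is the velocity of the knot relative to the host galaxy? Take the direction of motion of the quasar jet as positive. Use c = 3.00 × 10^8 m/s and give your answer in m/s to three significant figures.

+7.30 × 10^7 m/s

In units of c (dividing by 3.00 × 10^8 m/s): v = 0.873, u' = -0.800.
u = (u' + v)/(1 + u'v/c²):
u = (-0.800 + 0.873) / (1 + (-0.800)·0.873) = 0.0733/0.3013 = 0.2434
Converting back: u = 0.2434 × 3.00 × 10^8 m/s.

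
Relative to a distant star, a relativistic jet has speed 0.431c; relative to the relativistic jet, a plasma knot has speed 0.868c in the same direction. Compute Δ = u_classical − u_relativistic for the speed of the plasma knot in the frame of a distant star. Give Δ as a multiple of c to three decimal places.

Δ = 0.354c

Galilean: u_cl = 0.868 + 0.431 = 1.2990.
Relativistic: u_rel = (0.868 + 0.431) / (1 + 0.868·0.431) = 1.2990/1.3741 = 0.9453.
Δ = 1.2990 − 0.9453 = 0.3537.
(The classical prediction exceeds c; the relativistic result does not.)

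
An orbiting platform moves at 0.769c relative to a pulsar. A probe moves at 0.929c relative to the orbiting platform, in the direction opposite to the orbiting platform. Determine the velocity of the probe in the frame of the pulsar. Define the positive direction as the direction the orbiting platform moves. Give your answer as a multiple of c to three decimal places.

-0.560c

With v = 0.769 and u' = -0.929 (in units of c),
u = (u' + v)/(1 + u'v/c²):
u = (-0.929 + 0.769) / (1 + (-0.929)·0.769) = -0.1600/0.2856 = -0.5602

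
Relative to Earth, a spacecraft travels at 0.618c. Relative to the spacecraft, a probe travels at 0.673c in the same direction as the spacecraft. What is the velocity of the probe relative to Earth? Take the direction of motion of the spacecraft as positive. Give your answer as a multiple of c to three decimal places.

0.912c

With v = 0.618 and u' = 0.673 (in units of c),
u = (u' + v)/(1 + u'v/c²):
u = (0.673 + 0.618) / (1 + 0.673·0.618) = 1.2910/1.4159 = 0.9118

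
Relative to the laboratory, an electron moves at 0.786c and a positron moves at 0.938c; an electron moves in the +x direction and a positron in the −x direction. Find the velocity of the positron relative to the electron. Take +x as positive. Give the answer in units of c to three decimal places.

-0.992c

β_A = 0.786, β_B = -0.938.
Transform to A's frame with the inverse velocity-addition law: u' = (u − v)/(1 − uv/c²), taking u = β_B and v = β_A.
u' = (-0.938 − 0.786) / (1 − (0.786)(-0.938)) = -1.7240/1.7373 = -0.9924.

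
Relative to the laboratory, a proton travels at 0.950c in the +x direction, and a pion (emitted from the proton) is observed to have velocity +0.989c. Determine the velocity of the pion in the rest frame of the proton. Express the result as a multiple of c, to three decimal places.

+0.645c

Invert the composition law: u' = (u − v)/(1 − uv/c²).
u' = (0.989 − 0.950) / (1 − (0.989)(0.950)) = 0.0390/0.0604 = 0.6452.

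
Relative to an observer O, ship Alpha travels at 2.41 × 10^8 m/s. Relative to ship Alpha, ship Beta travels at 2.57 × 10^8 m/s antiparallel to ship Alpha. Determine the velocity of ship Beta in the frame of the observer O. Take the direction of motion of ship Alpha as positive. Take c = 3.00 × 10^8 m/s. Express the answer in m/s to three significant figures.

-5.13 × 10^7 m/s

In units of c (dividing by 3.00 × 10^8 m/s): v = 0.803, u' = -0.857.
u = (u' + v)/(1 + u'v/c²):
u = (-0.857 + 0.803) / (1 + (-0.857)·0.803) = -0.0533/0.3118 = -0.1710
(Galilean addition would give -0.053c.)
Converting back: u = -0.1710 × 3.00 × 10^8 m/s.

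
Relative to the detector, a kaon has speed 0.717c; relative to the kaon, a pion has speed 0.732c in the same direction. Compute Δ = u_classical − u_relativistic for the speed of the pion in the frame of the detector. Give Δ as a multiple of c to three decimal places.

Galilean: u_cl = 0.732 + 0.717 = 1.4490.
Relativistic: u_rel = (0.732 + 0.717) / (1 + 0.732·0.717) = 1.4490/1.5248 = 0.9503.
Δ = 1.4490 − 0.9503 = 0.4987.
(The classical prediction exceeds c; the relativistic result does not.)

Δ = 0.499c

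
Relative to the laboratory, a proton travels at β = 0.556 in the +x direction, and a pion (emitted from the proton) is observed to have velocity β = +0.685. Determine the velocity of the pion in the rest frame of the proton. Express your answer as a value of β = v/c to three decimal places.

β = +0.208

Invert the composition law: u' = (u − v)/(1 − uv/c²).
u' = (0.685 − 0.556) / (1 − (0.685)(0.556)) = 0.1290/0.6191 = 0.2084.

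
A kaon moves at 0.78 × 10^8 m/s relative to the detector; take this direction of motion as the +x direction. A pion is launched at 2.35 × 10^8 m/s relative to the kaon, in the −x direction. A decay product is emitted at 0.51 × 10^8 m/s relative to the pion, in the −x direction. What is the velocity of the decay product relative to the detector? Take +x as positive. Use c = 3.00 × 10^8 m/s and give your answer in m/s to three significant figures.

Apply u = (u' + v)/(1 + u'v/c²) successively, working outward toward the detector.
(Dividing each given speed by c = 3.00 × 10^8 m/s to work in units of c.)
Start: velocity of the kaon relative to the detector = 0.2600c.
Compose with the pion (u' = -0.783 in the kaon frame): u_1 = (-0.783 + 0.260) / (1 + (-0.783)·0.260) = -0.5233/0.7963 = -0.6572.
Compose with the decay product (u' = -0.170 in the pion frame): u_2 = (-0.170 + (-0.657)) / (1 + (-0.170)·(-0.657)) = -0.8272/1.1117 = -0.7441.
So u = -0.7441 × 3.00 × 10^8 m/s.

-2.23 × 10^8 m/s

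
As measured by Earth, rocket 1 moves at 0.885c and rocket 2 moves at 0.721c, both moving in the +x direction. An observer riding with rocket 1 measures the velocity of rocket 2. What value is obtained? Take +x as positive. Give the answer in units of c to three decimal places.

β_A = 0.885, β_B = 0.721.
Transform to A's frame with the inverse velocity-addition law: u' = (u − v)/(1 − uv/c²), taking u = β_B and v = β_A.
u' = (0.721 − 0.885) / (1 − (0.885)(0.721)) = -0.1640/0.3619 = -0.4531.

-0.453c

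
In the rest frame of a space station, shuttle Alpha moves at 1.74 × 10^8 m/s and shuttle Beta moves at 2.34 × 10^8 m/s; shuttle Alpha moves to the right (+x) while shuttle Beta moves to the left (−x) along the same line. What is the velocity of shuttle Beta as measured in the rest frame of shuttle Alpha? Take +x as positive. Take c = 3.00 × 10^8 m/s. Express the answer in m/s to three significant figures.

β_A = 0.580, β_B = -0.780 (dividing each by c = 3.00 × 10^8 m/s).
Transform to A's frame with the inverse velocity-addition law: u' = (u − v)/(1 − uv/c²), taking u = β_B and v = β_A.
u' = (-0.780 − 0.580) / (1 − (0.580)(-0.780)) = -1.3600/1.4524 = -0.9364.
u' = -0.9364 × 3.00 × 10^8 m/s.

-2.81 × 10^8 m/s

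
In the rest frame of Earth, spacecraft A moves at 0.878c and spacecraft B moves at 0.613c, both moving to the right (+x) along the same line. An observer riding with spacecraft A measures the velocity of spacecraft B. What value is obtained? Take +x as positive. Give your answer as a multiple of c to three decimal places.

β_A = 0.878, β_B = 0.613.
Transform to A's frame with the inverse velocity-addition law: u' = (u − v)/(1 − uv/c²), taking u = β_B and v = β_A.
u' = (0.613 − 0.878) / (1 − (0.878)(0.613)) = -0.2650/0.4618 = -0.5739.

-0.574c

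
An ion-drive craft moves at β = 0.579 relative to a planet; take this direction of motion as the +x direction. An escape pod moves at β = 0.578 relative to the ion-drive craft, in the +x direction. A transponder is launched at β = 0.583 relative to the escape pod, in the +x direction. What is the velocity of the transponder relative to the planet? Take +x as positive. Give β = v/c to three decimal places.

β = 0.963

Apply u = (u' + v)/(1 + u'v/c²) successively, working outward toward the planet.
Start: velocity of the ion-drive craft relative to the planet = 0.5790c.
Compose with the escape pod (u' = 0.578 in the ion-drive craft frame): u_1 = (0.578 + 0.579) / (1 + 0.578·0.579) = 1.1570/1.3347 = 0.8669.
Compose with the transponder (u' = 0.583 in the escape pod frame): u_2 = (0.583 + 0.867) / (1 + 0.583·0.867) = 1.4499/1.5054 = 0.9631.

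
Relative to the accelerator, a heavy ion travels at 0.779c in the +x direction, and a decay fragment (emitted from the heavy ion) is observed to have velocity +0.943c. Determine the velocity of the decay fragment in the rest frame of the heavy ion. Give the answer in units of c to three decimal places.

Invert the composition law: u' = (u − v)/(1 − uv/c²).
u' = (0.943 − 0.779) / (1 − (0.943)(0.779)) = 0.1640/0.2654 = 0.6179.

+0.618c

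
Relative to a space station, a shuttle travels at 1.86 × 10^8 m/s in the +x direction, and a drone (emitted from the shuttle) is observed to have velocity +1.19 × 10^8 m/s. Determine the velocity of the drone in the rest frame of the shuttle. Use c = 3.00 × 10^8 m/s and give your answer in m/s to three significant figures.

v = 0.620c, u = 0.397c.
Invert the composition law: u' = (u − v)/(1 − uv/c²).
u' = (0.397 − 0.620) / (1 − (0.397)(0.620)) = -0.2233/0.7541 = -0.2962.
u' = -0.2962 × 3.00 × 10^8 m/s.

-8.89 × 10^7 m/s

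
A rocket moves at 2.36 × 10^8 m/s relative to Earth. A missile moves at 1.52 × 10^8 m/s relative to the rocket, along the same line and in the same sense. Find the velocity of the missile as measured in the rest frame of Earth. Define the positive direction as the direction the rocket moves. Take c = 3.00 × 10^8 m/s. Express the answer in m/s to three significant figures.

2.77 × 10^8 m/s

In units of c (dividing by 3.00 × 10^8 m/s): v = 0.787, u' = 0.507.
u = (u' + v)/(1 + u'v/c²):
u = (0.507 + 0.787) / (1 + 0.507·0.787) = 1.2933/1.3986 = 0.9247
(Galilean addition would give +1.293c, exceeding c.)
Converting back: u = 0.9247 × 3.00 × 10^8 m/s.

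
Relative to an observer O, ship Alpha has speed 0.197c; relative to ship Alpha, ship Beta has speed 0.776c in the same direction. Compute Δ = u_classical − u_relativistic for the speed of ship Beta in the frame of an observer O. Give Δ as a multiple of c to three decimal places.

Galilean: u_cl = 0.776 + 0.197 = 0.9730.
Relativistic: u_rel = (0.776 + 0.197) / (1 + 0.776·0.197) = 0.9730/1.1529 = 0.8440.
Δ = 0.9730 − 0.8440 = 0.1290.

Δ = 0.129c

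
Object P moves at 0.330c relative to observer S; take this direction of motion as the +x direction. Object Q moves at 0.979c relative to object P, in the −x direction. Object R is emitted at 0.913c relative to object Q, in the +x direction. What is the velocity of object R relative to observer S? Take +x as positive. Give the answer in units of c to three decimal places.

Apply u = (u' + v)/(1 + u'v/c²) successively, working outward toward observer S.
Start: velocity of object P relative to observer S = 0.3300c.
Compose with object Q (u' = -0.979 in object P frame): u_1 = (-0.979 + 0.330) / (1 + (-0.979)·0.330) = -0.6490/0.6769 = -0.9587.
Compose with object R (u' = 0.913 in object Q frame): u_2 = (0.913 + (-0.959)) / (1 + 0.913·(-0.959)) = -0.0457/0.1247 = -0.3669.

-0.367c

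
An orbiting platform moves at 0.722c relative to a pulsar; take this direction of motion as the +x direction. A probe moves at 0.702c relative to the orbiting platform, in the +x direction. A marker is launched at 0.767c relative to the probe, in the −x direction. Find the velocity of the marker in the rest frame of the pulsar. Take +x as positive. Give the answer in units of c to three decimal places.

+0.647c

Apply u = (u' + v)/(1 + u'v/c²) successively, working outward toward the pulsar.
Start: velocity of the orbiting platform relative to the pulsar = 0.7220c.
Compose with the probe (u' = 0.702 in the orbiting platform frame): u_1 = (0.702 + 0.722) / (1 + 0.702·0.722) = 1.4240/1.5068 = 0.9450.
Compose with the marker (u' = -0.767 in the probe frame): u_2 = (-0.767 + 0.945) / (1 + (-0.767)·0.945) = 0.1780/0.2752 = 0.6470.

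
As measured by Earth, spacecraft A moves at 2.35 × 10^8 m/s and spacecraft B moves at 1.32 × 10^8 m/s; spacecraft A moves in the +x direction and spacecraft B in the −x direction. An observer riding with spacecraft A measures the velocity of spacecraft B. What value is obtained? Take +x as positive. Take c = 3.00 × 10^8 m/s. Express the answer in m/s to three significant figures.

β_A = 0.783, β_B = -0.440 (dividing each by c = 3.00 × 10^8 m/s).
Transform to A's frame with the inverse velocity-addition law: u' = (u − v)/(1 − uv/c²), taking u = β_B and v = β_A.
u' = (-0.440 − 0.783) / (1 − (0.783)(-0.440)) = -1.2233/1.3447 = -0.9098.
u' = -0.9098 × 3.00 × 10^8 m/s.

-2.73 × 10^8 m/s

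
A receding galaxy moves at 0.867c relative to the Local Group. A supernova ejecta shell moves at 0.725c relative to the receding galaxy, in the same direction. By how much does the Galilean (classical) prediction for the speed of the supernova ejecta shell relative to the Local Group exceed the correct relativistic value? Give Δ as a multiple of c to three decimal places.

Galilean: u_cl = 0.725 + 0.867 = 1.5920.
Relativistic: u_rel = (0.725 + 0.867) / (1 + 0.725·0.867) = 1.5920/1.6286 = 0.9775.
Δ = 1.5920 − 0.9775 = 0.6145.
(The classical prediction exceeds c; the relativistic result does not.)

Δ = 0.614c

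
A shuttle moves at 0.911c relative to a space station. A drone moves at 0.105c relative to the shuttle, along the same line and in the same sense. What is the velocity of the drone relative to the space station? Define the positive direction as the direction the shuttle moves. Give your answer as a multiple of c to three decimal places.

With v = 0.911 and u' = 0.105 (in units of c),
u = (u' + v)/(1 + u'v/c²):
u = (0.105 + 0.911) / (1 + 0.105·0.911) = 1.0160/1.0957 = 0.9273

0.927c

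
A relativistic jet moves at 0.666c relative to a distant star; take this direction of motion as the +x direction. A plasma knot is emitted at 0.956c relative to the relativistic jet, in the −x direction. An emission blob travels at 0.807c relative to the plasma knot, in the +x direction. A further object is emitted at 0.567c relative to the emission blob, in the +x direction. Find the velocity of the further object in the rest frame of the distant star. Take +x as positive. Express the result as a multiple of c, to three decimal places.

Apply u = (u' + v)/(1 + u'v/c²) successively, working outward toward the distant star.
Start: velocity of the relativistic jet relative to the distant star = 0.6660c.
Compose with the plasma knot (u' = -0.956 in the relativistic jet frame): u_1 = (-0.956 + 0.666) / (1 + (-0.956)·0.666) = -0.2900/0.3633 = -0.7982.
Compose with the emission blob (u' = 0.807 in the plasma knot frame): u_2 = (0.807 + (-0.798)) / (1 + 0.807·(-0.798)) = 0.0088/0.3558 = 0.0246.
Compose with the further object (u' = 0.567 in the emission blob frame): u_3 = (0.567 + 0.025) / (1 + 0.567·0.025) = 0.5916/1.0140 = 0.5835.

+0.583c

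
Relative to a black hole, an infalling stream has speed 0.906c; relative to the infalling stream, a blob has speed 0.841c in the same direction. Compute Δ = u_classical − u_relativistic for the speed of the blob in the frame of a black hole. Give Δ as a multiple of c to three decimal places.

Δ = 0.755c

Galilean: u_cl = 0.841 + 0.906 = 1.7470.
Relativistic: u_rel = (0.841 + 0.906) / (1 + 0.841·0.906) = 1.7470/1.7619 = 0.9915.
Δ = 1.7470 − 0.9915 = 0.7555.
(The classical prediction exceeds c; the relativistic result does not.)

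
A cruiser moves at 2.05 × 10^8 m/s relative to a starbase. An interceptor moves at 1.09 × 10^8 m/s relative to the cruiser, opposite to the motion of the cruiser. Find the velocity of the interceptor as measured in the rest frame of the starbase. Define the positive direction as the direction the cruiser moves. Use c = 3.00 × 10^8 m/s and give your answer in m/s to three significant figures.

+1.28 × 10^8 m/s

In units of c (dividing by 3.00 × 10^8 m/s): v = 0.683, u' = -0.363.
u = (u' + v)/(1 + u'v/c²):
u = (-0.363 + 0.683) / (1 + (-0.363)·0.683) = 0.3200/0.7517 = 0.4257
(Galilean addition would give +0.320c.)
Converting back: u = 0.4257 × 3.00 × 10^8 m/s.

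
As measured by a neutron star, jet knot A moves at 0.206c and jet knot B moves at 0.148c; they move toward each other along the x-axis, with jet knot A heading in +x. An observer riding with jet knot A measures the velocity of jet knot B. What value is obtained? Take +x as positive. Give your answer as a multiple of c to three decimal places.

-0.344c

β_A = 0.206, β_B = -0.148.
Transform to A's frame with the inverse velocity-addition law: u' = (u − v)/(1 − uv/c²), taking u = β_B and v = β_A.
u' = (-0.148 − 0.206) / (1 − (0.206)(-0.148)) = -0.3540/1.0305 = -0.3435.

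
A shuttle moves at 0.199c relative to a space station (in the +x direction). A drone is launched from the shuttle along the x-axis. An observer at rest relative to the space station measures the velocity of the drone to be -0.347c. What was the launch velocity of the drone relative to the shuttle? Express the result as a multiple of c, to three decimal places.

Invert the composition law: u' = (u − v)/(1 − uv/c²).
u' = (-0.347 − 0.199) / (1 − (-0.347)(0.199)) = -0.5460/1.0691 = -0.5107.

-0.511c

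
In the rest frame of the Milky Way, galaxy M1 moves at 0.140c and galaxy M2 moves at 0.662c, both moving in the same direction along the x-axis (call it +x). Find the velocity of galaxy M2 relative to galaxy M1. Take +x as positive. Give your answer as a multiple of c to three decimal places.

β_A = 0.140, β_B = 0.662.
Transform to A's frame with the inverse velocity-addition law: u' = (u − v)/(1 − uv/c²), taking u = β_B and v = β_A.
u' = (0.662 − 0.140) / (1 − (0.140)(0.662)) = 0.5220/0.9073 = 0.5753.

+0.575c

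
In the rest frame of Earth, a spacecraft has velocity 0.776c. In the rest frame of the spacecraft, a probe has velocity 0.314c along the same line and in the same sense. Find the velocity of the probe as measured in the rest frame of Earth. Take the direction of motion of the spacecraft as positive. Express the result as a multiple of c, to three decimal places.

With v = 0.776 and u' = 0.314 (in units of c),
u = (u' + v)/(1 + u'v/c²):
u = (0.314 + 0.776) / (1 + 0.314·0.776) = 1.0900/1.2437 = 0.8764
(Galilean addition would give +1.090c, exceeding c.)

0.876c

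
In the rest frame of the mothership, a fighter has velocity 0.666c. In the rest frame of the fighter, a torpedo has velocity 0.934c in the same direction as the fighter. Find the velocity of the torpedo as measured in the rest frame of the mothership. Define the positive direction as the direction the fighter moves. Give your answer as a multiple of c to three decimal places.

0.986c

With v = 0.666 and u' = 0.934 (in units of c),
u = (u' + v)/(1 + u'v/c²):
u = (0.934 + 0.666) / (1 + 0.934·0.666) = 1.6000/1.6220 = 0.9864
(Galilean addition would give +1.600c, exceeding c.)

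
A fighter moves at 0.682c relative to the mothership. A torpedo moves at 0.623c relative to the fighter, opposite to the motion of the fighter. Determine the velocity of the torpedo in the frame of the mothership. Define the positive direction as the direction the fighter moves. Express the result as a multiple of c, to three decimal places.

With v = 0.682 and u' = -0.623 (in units of c),
u = (u' + v)/(1 + u'v/c²):
u = (-0.623 + 0.682) / (1 + (-0.623)·0.682) = 0.0590/0.5751 = 0.1026

+0.103c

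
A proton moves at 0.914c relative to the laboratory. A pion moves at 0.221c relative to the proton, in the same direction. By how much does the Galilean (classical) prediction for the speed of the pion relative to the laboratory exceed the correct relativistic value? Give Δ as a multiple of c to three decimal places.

Δ = 0.191c

Galilean: u_cl = 0.221 + 0.914 = 1.1350.
Relativistic: u_rel = (0.221 + 0.914) / (1 + 0.221·0.914) = 1.1350/1.2020 = 0.9443.
Δ = 1.1350 − 0.9443 = 0.1907.
(The classical prediction exceeds c; the relativistic result does not.)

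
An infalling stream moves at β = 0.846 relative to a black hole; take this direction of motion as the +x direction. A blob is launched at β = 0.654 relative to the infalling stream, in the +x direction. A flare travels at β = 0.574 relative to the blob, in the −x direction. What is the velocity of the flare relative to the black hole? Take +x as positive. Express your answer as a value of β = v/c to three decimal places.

Apply u = (u' + v)/(1 + u'v/c²) successively, working outward toward the black hole.
Start: velocity of the infalling stream relative to the black hole = 0.8460c.
Compose with the blob (u' = 0.654 in the infalling stream frame): u_1 = (0.654 + 0.846) / (1 + 0.654·0.846) = 1.5000/1.5533 = 0.9657.
Compose with the flare (u' = -0.574 in the blob frame): u_2 = (-0.574 + 0.966) / (1 + (-0.574)·0.966) = 0.3917/0.4457 = 0.8789.

β = +0.879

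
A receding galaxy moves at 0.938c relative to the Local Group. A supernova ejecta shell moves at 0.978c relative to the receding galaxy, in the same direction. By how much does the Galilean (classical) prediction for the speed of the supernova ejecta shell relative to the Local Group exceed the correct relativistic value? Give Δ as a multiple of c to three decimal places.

Δ = 0.917c

Galilean: u_cl = 0.978 + 0.938 = 1.9160.
Relativistic: u_rel = (0.978 + 0.938) / (1 + 0.978·0.938) = 1.9160/1.9174 = 0.9993.
Δ = 1.9160 − 0.9993 = 0.9167.
(The classical prediction exceeds c; the relativistic result does not.)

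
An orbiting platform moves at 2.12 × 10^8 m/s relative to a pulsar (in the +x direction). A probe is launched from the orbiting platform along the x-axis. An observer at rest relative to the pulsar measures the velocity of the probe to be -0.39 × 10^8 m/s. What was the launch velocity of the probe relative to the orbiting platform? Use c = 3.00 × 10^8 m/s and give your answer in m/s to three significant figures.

v = 0.707c, u = -0.130c.
Invert the composition law: u' = (u − v)/(1 − uv/c²).
u' = (-0.130 − 0.707) / (1 − (-0.130)(0.707)) = -0.8367/1.0919 = -0.7663.
u' = -0.7663 × 3.00 × 10^8 m/s.

-2.30 × 10^8 m/s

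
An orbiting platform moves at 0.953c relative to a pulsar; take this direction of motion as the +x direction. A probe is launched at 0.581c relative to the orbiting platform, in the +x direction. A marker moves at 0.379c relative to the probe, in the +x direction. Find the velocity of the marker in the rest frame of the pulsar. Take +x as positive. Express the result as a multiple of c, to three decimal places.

0.994c

Apply u = (u' + v)/(1 + u'v/c²) successively, working outward toward the pulsar.
Start: velocity of the orbiting platform relative to the pulsar = 0.9530c.
Compose with the probe (u' = 0.581 in the orbiting platform frame): u_1 = (0.581 + 0.953) / (1 + 0.581·0.953) = 1.5340/1.5537 = 0.9873.
Compose with the marker (u' = 0.379 in the probe frame): u_2 = (0.379 + 0.987) / (1 + 0.379·0.987) = 1.3663/1.3742 = 0.9943.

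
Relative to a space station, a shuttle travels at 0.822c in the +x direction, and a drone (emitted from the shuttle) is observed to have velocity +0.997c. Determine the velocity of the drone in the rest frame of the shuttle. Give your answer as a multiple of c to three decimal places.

Invert the composition law: u' = (u − v)/(1 − uv/c²).
u' = (0.997 − 0.822) / (1 − (0.997)(0.822)) = 0.1750/0.1805 = 0.9697.

+0.970c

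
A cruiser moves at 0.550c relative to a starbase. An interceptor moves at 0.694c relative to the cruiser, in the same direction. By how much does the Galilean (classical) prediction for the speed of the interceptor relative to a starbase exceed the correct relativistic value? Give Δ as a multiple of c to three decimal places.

Δ = 0.344c

Galilean: u_cl = 0.694 + 0.550 = 1.2440.
Relativistic: u_rel = (0.694 + 0.550) / (1 + 0.694·0.550) = 1.2440/1.3817 = 0.9003.
Δ = 1.2440 − 0.9003 = 0.3437.
(The classical prediction exceeds c; the relativistic result does not.)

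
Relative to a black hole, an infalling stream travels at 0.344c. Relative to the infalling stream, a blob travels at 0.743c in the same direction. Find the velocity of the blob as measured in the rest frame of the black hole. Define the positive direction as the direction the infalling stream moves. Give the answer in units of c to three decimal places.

0.866c

With v = 0.344 and u' = 0.743 (in units of c),
u = (u' + v)/(1 + u'v/c²):
u = (0.743 + 0.344) / (1 + 0.743·0.344) = 1.0870/1.2556 = 0.8657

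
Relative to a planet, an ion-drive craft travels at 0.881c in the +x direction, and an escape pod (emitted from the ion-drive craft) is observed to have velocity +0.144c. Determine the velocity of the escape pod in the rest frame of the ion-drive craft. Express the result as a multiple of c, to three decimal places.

-0.844c

Invert the composition law: u' = (u − v)/(1 − uv/c²).
u' = (0.144 − 0.881) / (1 − (0.144)(0.881)) = -0.7370/0.8731 = -0.8441.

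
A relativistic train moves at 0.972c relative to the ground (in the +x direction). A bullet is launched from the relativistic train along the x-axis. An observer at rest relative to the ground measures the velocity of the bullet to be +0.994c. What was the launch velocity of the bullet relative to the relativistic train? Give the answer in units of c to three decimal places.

+0.650c

Invert the composition law: u' = (u − v)/(1 − uv/c²).
u' = (0.994 − 0.972) / (1 − (0.994)(0.972)) = 0.0220/0.0338 = 0.6503.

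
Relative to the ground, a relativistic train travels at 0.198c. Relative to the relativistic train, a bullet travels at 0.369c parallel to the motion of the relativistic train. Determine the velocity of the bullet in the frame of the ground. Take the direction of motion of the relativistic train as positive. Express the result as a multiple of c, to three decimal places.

With v = 0.198 and u' = 0.369 (in units of c),
u = (u' + v)/(1 + u'v/c²):
u = (0.369 + 0.198) / (1 + 0.369·0.198) = 0.5670/1.0731 = 0.5284

0.528c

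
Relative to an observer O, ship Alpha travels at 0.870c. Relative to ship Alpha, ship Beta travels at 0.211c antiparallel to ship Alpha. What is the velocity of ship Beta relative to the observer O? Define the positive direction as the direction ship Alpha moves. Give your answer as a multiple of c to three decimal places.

+0.807c

With v = 0.870 and u' = -0.211 (in units of c),
u = (u' + v)/(1 + u'v/c²):
u = (-0.211 + 0.870) / (1 + (-0.211)·0.870) = 0.6590/0.8164 = 0.8072
(Galilean addition would give +0.659c.)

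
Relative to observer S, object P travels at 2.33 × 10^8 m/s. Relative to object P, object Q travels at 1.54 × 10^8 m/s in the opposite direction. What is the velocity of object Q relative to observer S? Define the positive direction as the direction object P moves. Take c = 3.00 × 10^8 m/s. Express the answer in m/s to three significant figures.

In units of c (dividing by 3.00 × 10^8 m/s): v = 0.777, u' = -0.513.
u = (u' + v)/(1 + u'v/c²):
u = (-0.513 + 0.777) / (1 + (-0.513)·0.777) = 0.2633/0.6013 = 0.4379
Converting back: u = 0.4379 × 3.00 × 10^8 m/s.

+1.31 × 10^8 m/s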